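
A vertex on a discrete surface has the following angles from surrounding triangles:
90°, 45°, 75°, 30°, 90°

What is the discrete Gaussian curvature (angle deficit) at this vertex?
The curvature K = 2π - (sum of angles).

Sum of angles = 330°. K = 360° - 330° = 30°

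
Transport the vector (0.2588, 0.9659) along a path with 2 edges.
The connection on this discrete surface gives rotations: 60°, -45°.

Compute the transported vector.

Total rotation: 60° + (-45°) = 15°. Final vector: (0, 1)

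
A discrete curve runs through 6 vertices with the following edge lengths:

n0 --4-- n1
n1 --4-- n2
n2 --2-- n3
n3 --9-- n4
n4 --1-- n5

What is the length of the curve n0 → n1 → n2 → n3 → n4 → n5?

Arc length = 4 + 4 + 2 + 9 + 1 = 20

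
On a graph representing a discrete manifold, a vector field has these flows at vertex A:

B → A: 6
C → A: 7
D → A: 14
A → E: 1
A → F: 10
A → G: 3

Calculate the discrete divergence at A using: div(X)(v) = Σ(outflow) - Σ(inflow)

Divergence = sum of outgoing flows = (-6) + (-7) + (-14) + 1 + 10 + 3 = -13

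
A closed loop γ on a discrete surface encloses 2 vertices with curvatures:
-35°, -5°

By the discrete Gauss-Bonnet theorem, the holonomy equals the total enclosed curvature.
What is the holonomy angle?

Holonomy = total enclosed curvature = (-35°) + (-5°) = -40°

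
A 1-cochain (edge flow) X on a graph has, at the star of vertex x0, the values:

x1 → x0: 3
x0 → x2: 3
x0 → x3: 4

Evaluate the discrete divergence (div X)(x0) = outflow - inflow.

Divergence = sum of outgoing flows = (-3) + 3 + 4 = 4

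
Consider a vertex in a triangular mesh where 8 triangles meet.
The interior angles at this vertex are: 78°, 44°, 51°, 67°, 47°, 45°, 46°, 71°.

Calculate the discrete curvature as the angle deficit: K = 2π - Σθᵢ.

Sum of angles = 449°. K = 360° - 449° = -89° = -89π/180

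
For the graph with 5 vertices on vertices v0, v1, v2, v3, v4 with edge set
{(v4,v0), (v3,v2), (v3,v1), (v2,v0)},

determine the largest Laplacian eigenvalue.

Degrees: deg(v0) = 2, deg(v1) = 1, deg(v2) = 2, deg(v3) = 2, deg(v4) = 1.
L = D − A with rows/columns ordered (v0, v1, v2, v3, v4):
  [ 2,  0, -1,  0, -1]
  [ 0,  1,  0, -1,  0]
  [-1,  0,  2, -1,  0]
  [ 0, -1, -1,  2,  0]
  [-1,  0,  0,  0,  1]
Characteristic polynomial: det(λI − L) = λ(λ² − 3λ + 1)(λ² − 5λ + 5).
Roots: λ = 0; (λ² − 3λ + 1) = 0 ⇒ λ = (3 ± √5)/2 ≈ 0.382, 2.618; (λ² − 5λ + 5) = 0 ⇒ λ = (5 ± √5)/2 ≈ 1.382, 3.618.
(Check: the roots sum (with multiplicity) to 8, matching trace L = Σdeg = 2·4 = 8.)
Laplacian eigenvalues: [0.0, 0.382, 1.382, 2.618, 3.618]. Largest eigenvalue (spectral radius) = 3.618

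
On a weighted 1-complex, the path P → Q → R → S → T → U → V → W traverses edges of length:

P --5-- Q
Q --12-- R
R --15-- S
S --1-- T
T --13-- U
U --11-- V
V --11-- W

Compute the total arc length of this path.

Arc length = 5 + 12 + 15 + 1 + 13 + 11 + 11 = 68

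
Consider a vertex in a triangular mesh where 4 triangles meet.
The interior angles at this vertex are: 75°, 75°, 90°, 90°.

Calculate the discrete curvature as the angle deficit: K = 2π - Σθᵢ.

Sum of angles = 330°. K = 360° - 330° = 30°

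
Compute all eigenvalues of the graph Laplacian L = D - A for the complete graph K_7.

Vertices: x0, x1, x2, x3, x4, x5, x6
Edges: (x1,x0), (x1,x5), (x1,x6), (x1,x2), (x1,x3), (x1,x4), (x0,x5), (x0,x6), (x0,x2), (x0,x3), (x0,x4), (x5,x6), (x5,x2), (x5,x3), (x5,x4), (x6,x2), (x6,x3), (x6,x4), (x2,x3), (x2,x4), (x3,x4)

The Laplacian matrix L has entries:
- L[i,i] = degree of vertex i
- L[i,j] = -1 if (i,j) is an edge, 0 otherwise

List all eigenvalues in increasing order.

For the complete graph K_n, L = nI − J (J = all-ones matrix). J has eigenvalues n (once, eigenvector 𝟙) and 0 (multiplicity n−1), so L has eigenvalues 0 (once) and n (multiplicity n−1). Here n = 7: eigenvalue 0 once and 7 with multiplicity 6.
Laplacian eigenvalues (increasing order): [0.0, 7.0, 7.0, 7.0, 7.0, 7.0, 7.0]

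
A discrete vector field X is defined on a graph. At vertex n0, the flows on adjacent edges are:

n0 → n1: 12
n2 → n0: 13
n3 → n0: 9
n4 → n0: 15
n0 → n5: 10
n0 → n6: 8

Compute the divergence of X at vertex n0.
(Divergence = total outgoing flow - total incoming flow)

Divergence = sum of outgoing flows = 12 + (-13) + (-9) + (-15) + 10 + 8 = -7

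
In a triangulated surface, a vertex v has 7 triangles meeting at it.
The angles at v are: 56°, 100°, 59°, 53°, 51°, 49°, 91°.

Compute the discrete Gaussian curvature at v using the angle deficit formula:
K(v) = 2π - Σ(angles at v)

Sum of angles = 459°. K = 360° - 459° = -99° = -11π/20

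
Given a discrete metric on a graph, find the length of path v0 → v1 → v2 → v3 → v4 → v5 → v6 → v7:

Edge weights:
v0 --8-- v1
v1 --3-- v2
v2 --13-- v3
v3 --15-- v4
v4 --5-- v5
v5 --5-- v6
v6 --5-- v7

Arc length = 8 + 3 + 13 + 15 + 5 + 5 + 5 = 54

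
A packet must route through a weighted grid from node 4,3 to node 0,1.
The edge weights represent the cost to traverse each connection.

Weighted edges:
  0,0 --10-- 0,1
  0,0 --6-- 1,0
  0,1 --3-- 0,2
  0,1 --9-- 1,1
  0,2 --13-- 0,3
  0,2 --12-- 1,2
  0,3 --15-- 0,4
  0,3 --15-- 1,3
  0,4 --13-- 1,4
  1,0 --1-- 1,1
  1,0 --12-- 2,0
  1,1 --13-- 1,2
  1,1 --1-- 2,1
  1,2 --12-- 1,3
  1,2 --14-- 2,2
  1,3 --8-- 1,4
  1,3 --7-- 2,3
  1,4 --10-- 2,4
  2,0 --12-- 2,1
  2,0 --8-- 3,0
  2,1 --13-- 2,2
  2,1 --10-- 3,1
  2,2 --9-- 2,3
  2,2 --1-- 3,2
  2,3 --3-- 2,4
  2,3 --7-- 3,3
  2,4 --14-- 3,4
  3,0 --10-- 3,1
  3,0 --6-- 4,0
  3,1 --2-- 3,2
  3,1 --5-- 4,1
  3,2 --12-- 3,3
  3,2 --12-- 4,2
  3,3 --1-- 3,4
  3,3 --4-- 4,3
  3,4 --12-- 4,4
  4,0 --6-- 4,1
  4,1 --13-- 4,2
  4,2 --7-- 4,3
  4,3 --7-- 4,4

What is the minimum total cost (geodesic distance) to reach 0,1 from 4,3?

Shortest path: 4,3 → 3,3 → 3,2 → 3,1 → 2,1 → 1,1 → 0,1, total weight = 38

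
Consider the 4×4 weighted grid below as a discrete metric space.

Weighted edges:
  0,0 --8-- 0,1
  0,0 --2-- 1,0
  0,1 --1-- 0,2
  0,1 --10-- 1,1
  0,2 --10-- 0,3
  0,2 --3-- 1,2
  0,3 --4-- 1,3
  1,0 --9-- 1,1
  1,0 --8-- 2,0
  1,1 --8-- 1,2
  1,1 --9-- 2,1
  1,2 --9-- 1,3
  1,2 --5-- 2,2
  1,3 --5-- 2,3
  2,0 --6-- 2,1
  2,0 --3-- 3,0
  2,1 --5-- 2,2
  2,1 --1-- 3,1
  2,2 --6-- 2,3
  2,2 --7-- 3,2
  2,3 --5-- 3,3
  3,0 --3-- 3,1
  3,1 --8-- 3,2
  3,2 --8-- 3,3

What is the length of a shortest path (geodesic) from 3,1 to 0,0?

Shortest path: 3,1 → 3,0 → 2,0 → 1,0 → 0,0, total weight = 16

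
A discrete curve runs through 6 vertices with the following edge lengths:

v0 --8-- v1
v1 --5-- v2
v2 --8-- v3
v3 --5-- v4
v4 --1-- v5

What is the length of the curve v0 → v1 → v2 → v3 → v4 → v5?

Arc length = 8 + 5 + 8 + 5 + 1 = 27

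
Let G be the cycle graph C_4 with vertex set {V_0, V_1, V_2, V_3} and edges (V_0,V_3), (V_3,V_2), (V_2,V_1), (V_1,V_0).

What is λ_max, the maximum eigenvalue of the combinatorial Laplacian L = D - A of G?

The cycle graph C_n has Laplacian eigenvalues λ_k = 2 − 2cos(2πk/n), k = 0, 1, …, n−1. Here n = 4:
k=0: 2 − 2cos(0) = 0.0; k=1: 2 − 2cos(π/2) = 2.0; k=2: 2 − 2cos(π) = 4.0; k=3: 2 − 2cos(3π/2) = 2.0.
Laplacian eigenvalues: [0.0, 2.0, 2.0, 4.0]. Largest eigenvalue (spectral radius) = 4.0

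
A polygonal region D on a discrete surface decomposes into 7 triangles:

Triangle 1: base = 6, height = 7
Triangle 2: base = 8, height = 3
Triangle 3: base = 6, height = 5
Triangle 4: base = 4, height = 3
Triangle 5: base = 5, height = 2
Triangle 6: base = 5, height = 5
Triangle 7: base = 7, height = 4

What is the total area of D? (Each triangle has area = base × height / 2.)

(1/2)×6×7 + (1/2)×8×3 + (1/2)×6×5 + (1/2)×4×3 + (1/2)×5×2 + (1/2)×5×5 + (1/2)×7×4 = 85.5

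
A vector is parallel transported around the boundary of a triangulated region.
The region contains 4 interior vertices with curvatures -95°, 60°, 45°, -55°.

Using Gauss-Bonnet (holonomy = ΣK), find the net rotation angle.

Holonomy = total enclosed curvature = (-95°) + 60° + 45° + (-55°) = -45°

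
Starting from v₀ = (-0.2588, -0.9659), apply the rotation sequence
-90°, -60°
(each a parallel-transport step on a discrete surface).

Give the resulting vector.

Total rotation: (-90°) + (-60°) = -150°. Final vector: (-0.2588, 0.9659)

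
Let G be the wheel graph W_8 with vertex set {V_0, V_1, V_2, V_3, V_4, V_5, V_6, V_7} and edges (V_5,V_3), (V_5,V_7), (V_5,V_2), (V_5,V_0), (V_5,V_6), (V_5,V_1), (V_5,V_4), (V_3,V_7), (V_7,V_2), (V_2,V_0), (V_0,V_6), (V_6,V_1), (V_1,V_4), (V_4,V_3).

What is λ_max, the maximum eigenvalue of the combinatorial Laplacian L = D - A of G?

The wheel W_8 is the join K_1 ∨ C_7 (a hub joined to every vertex of a cycle of length 7). For a join G ∨ H (G on p vertices, H on q vertices) the Laplacian spectrum is 0, p+q, the eigenvalues of L(G) other than one 0 each shifted by +q, and the eigenvalues of L(H) other than one 0 each shifted by +p. With G = K_1 (p = 1, nothing left after dropping its 0) and H = C_7 (q = 7, eigenvalues 2 − 2cos(2πk/7), k = 0, …, 6; drop k = 0), the spectrum of W_8 is 0, 8, and 1 + (2 − 2cos(2πk/7)) = 3 − 2cos(2πk/7) for k = 1, …, 6:
k=1: 3 − 2cos(2π/7) = 1.753; k=2: 3 − 2cos(4π/7) = 3.445; k=3: 3 − 2cos(6π/7) = 4.8019; k=4: 3 − 2cos(8π/7) = 4.8019; k=5: 3 − 2cos(10π/7) = 3.445; k=6: 3 − 2cos(12π/7) = 1.753.
Laplacian eigenvalues: [0.0, 1.753, 1.753, 3.445, 3.445, 4.8019, 4.8019, 8.0]. Largest eigenvalue (spectral radius) = 8.0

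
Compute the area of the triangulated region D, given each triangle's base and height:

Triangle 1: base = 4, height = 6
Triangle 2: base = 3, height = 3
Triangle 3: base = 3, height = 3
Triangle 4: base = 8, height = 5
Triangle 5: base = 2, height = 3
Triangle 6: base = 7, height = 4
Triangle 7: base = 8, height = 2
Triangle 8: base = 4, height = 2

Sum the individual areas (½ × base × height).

(1/2)×4×6 + (1/2)×3×3 + (1/2)×3×3 + (1/2)×8×5 + (1/2)×2×3 + (1/2)×7×4 + (1/2)×8×2 + (1/2)×4×2 = 70.0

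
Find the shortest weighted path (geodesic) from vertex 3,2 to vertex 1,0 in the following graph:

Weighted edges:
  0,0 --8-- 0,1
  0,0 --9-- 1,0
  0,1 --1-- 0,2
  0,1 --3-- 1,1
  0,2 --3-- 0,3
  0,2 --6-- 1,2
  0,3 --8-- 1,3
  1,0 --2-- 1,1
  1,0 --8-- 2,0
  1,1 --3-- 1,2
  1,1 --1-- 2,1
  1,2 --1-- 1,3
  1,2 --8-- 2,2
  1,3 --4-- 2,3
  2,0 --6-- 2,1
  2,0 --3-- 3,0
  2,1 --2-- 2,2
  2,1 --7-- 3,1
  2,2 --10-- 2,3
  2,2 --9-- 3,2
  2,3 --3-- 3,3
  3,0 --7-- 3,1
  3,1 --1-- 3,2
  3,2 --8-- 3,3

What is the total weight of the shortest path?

Shortest path: 3,2 → 3,1 → 2,1 → 1,1 → 1,0, total weight = 11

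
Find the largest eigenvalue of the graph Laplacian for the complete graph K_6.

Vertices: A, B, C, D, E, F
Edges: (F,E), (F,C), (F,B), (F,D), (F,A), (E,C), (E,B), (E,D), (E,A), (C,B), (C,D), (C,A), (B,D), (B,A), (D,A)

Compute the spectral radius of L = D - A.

For the complete graph K_n, L = nI − J (J = all-ones matrix). J has eigenvalues n (once, eigenvector 𝟙) and 0 (multiplicity n−1), so L has eigenvalues 0 (once) and n (multiplicity n−1). Here n = 6: eigenvalue 0 once and 6 with multiplicity 5.
Laplacian eigenvalues: [0.0, 6.0, 6.0, 6.0, 6.0, 6.0]. Largest eigenvalue (spectral radius) = 6.0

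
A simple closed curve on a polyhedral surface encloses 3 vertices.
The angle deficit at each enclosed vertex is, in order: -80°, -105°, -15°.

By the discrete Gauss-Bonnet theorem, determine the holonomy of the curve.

Holonomy = total enclosed curvature = (-80°) + (-105°) + (-15°) = -200°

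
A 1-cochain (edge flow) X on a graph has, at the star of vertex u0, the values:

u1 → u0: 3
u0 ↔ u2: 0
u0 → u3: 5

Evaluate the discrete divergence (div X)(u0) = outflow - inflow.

Divergence = sum of outgoing flows = (-3) + 0 + 5 = 2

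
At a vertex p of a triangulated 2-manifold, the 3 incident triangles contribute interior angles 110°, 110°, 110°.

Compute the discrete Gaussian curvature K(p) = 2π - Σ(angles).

Sum of angles = 330°. K = 360° - 330° = 30°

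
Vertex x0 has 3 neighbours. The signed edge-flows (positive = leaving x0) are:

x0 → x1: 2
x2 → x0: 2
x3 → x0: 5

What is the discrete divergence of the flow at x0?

Divergence = sum of outgoing flows = 2 + (-2) + (-5) = -5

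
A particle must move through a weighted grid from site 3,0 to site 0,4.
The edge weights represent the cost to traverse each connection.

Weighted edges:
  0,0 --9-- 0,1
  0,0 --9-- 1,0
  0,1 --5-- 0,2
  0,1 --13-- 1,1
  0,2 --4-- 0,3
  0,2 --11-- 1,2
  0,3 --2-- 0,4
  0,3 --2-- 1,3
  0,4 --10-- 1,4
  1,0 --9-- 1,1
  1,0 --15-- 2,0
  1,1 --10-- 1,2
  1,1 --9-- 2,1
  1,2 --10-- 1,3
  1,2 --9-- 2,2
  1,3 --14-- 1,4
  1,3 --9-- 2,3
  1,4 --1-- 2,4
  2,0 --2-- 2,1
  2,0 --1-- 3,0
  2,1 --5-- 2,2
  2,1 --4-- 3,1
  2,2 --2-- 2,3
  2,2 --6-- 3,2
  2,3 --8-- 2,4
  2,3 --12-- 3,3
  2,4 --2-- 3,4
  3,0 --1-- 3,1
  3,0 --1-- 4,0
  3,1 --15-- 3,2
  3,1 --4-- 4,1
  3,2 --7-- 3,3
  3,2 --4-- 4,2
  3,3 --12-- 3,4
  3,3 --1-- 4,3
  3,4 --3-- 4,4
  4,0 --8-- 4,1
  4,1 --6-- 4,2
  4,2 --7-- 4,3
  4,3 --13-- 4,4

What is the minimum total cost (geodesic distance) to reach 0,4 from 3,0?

Shortest path: 3,0 → 2,0 → 2,1 → 2,2 → 2,3 → 1,3 → 0,3 → 0,4, total weight = 23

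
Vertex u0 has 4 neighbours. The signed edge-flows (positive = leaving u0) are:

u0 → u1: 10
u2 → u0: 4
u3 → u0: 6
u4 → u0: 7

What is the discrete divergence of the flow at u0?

Divergence = sum of outgoing flows = 10 + (-4) + (-6) + (-7) = -7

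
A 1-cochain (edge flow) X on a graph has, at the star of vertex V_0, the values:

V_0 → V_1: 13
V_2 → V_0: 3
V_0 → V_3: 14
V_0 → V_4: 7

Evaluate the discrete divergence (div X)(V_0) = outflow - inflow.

Divergence = sum of outgoing flows = 13 + (-3) + 14 + 7 = 31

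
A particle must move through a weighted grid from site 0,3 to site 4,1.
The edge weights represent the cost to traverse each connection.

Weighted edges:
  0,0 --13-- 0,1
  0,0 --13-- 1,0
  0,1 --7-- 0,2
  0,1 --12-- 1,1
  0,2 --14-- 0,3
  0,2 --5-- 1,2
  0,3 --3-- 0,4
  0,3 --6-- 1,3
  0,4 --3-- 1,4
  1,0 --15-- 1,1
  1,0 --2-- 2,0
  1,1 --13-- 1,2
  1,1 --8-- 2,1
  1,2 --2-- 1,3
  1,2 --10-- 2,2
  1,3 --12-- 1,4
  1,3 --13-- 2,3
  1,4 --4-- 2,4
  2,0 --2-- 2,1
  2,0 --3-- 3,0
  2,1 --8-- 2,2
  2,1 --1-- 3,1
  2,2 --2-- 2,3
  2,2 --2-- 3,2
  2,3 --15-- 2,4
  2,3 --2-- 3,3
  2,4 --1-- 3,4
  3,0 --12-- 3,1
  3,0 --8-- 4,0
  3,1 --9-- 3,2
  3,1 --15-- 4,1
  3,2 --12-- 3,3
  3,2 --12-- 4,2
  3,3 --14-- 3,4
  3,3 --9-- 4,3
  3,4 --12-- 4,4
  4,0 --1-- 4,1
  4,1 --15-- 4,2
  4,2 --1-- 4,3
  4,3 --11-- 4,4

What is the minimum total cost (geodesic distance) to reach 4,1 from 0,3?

Shortest path: 0,3 → 1,3 → 1,2 → 2,2 → 2,1 → 2,0 → 3,0 → 4,0 → 4,1, total weight = 40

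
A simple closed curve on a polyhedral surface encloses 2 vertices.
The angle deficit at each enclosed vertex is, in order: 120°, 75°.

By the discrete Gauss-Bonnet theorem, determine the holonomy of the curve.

Holonomy = total enclosed curvature = 120° + 75° = 195°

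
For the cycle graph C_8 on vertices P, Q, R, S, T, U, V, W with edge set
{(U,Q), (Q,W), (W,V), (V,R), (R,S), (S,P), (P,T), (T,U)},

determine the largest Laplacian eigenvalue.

The cycle graph C_n has Laplacian eigenvalues λ_k = 2 − 2cos(2πk/n), k = 0, 1, …, n−1. Here n = 8:
k=0: 2 − 2cos(0) = 0.0; k=1: 2 − 2cos(π/4) = 0.5858; k=2: 2 − 2cos(π/2) = 2.0; k=3: 2 − 2cos(3π/4) = 3.4142; k=4: 2 − 2cos(π) = 4.0; k=5: 2 − 2cos(5π/4) = 3.4142; k=6: 2 − 2cos(3π/2) = 2.0; k=7: 2 − 2cos(7π/4) = 0.5858.
Laplacian eigenvalues: [0.0, 0.5858, 0.5858, 2.0, 2.0, 3.4142, 3.4142, 4.0]. Largest eigenvalue (spectral radius) = 4.0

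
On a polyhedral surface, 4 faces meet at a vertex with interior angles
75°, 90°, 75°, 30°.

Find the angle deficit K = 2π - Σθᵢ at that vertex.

Sum of angles = 270°. K = 360° - 270° = 90° = π/2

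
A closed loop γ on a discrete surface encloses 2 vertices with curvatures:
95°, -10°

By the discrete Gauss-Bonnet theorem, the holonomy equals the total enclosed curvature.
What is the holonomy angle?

Holonomy = total enclosed curvature = 95° + (-10°) = 85°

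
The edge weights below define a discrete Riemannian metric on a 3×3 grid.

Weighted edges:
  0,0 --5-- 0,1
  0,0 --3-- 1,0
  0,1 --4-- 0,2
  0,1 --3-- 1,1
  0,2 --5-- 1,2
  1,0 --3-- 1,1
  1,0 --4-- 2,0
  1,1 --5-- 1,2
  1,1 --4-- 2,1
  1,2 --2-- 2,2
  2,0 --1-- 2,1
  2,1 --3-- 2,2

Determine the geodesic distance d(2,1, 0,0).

Shortest path: 2,1 → 2,0 → 1,0 → 0,0, total weight = 8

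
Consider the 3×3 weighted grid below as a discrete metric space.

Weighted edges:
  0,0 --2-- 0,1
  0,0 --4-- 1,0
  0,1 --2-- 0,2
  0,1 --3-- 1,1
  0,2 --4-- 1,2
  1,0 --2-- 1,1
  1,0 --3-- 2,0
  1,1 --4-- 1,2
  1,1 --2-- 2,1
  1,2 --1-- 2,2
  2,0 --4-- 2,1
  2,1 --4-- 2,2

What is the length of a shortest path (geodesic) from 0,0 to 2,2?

Shortest path: 0,0 → 0,1 → 0,2 → 1,2 → 2,2, total weight = 9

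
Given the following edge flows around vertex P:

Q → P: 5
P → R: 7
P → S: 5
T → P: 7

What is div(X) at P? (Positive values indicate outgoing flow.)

Divergence = sum of outgoing flows = (-5) + 7 + 5 + (-7) = 0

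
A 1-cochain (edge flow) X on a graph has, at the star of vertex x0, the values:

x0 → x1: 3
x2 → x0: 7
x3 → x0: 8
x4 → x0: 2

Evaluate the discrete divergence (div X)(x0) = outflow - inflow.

Divergence = sum of outgoing flows = 3 + (-7) + (-8) + (-2) = -14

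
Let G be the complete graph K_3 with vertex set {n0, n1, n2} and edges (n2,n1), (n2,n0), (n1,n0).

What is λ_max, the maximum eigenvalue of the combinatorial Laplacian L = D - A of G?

For the complete graph K_n, L = nI − J (J = all-ones matrix). J has eigenvalues n (once, eigenvector 𝟙) and 0 (multiplicity n−1), so L has eigenvalues 0 (once) and n (multiplicity n−1). Here n = 3: eigenvalue 0 once and 3 with multiplicity 2.
Laplacian eigenvalues: [0.0, 3.0, 3.0]. Largest eigenvalue (spectral radius) = 3.0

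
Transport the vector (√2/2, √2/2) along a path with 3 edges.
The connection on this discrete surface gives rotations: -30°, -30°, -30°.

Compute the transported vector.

Total rotation: (-30°) + (-30°) + (-30°) = -90°. Final vector: (0.7071, -0.7071)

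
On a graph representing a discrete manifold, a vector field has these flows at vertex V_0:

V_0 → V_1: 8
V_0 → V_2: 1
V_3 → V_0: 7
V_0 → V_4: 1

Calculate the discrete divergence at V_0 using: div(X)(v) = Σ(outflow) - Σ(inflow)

Divergence = sum of outgoing flows = 8 + 1 + (-7) + 1 = 3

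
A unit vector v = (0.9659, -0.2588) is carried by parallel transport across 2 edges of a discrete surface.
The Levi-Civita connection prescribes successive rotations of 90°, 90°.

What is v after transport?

Total rotation: 90° + 90° = 180°. Final vector: (-0.9659, 0.2588)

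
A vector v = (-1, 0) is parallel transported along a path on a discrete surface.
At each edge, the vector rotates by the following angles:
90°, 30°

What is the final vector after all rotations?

Total rotation: 90° + 30° = 120°. Final vector: (0.5000, -0.8660)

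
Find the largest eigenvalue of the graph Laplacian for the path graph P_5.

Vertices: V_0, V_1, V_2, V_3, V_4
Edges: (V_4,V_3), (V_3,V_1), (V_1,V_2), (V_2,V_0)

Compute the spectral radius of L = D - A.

The path graph P_n has Laplacian eigenvalues λ_k = 2 − 2cos(kπ/n), k = 0, 1, …, n−1. Here n = 5:
k=0: 2 − 2cos(0) = 0.0; k=1: 2 − 2cos(π/5) = 0.382; k=2: 2 − 2cos(2π/5) = 1.382; k=3: 2 − 2cos(3π/5) = 2.618; k=4: 2 − 2cos(4π/5) = 3.618.
Laplacian eigenvalues: [0.0, 0.382, 1.382, 2.618, 3.618]. Largest eigenvalue (spectral radius) = 3.618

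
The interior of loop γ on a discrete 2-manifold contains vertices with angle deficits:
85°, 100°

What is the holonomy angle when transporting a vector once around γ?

Holonomy = total enclosed curvature = 85° + 100° = 185°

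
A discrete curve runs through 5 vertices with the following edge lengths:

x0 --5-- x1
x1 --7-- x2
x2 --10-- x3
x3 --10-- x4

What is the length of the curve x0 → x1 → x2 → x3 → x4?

Arc length = 5 + 7 + 10 + 10 = 32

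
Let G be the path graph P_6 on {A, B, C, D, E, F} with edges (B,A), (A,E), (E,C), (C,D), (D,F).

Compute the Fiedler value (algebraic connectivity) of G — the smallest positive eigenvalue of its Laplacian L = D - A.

The path graph P_n has Laplacian eigenvalues λ_k = 2 − 2cos(kπ/n), k = 0, 1, …, n−1. Here n = 6:
k=0: 2 − 2cos(0) = 0.0; k=1: 2 − 2cos(π/6) = 0.2679; k=2: 2 − 2cos(π/3) = 1.0; k=3: 2 − 2cos(π/2) = 2.0; k=4: 2 − 2cos(2π/3) = 3.0; k=5: 2 − 2cos(5π/6) = 3.7321.
Laplacian eigenvalues: [0.0, 0.2679, 1.0, 2.0, 3.0, 3.7321]. Algebraic connectivity (smallest non-zero eigenvalue) = 0.2679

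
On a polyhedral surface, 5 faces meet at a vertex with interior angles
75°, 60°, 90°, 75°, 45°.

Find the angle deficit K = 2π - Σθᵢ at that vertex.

Sum of angles = 345°. K = 360° - 345° = 15° = π/12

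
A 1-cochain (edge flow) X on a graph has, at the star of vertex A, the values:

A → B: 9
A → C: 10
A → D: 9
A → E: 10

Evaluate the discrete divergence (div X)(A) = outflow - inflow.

Divergence = sum of outgoing flows = 9 + 10 + 9 + 10 = 38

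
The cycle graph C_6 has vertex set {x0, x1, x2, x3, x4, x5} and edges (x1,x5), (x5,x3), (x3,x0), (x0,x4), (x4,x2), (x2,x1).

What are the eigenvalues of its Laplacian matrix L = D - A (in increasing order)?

The cycle graph C_n has Laplacian eigenvalues λ_k = 2 − 2cos(2πk/n), k = 0, 1, …, n−1. Here n = 6:
k=0: 2 − 2cos(0) = 0.0; k=1: 2 − 2cos(π/3) = 1.0; k=2: 2 − 2cos(2π/3) = 3.0; k=3: 2 − 2cos(π) = 4.0; k=4: 2 − 2cos(4π/3) = 3.0; k=5: 2 − 2cos(5π/3) = 1.0.
Laplacian eigenvalues (increasing order): [0.0, 1.0, 1.0, 3.0, 3.0, 4.0]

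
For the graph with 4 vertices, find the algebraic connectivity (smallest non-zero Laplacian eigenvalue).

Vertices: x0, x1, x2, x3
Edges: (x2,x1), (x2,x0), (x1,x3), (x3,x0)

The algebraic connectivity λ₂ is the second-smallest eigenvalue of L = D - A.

Degrees: deg(x0) = 2, deg(x1) = 2, deg(x2) = 2, deg(x3) = 2.
L = D − A with rows/columns ordered (x0, x1, x2, x3):
  [ 2,  0, -1, -1]
  [ 0,  2, -1, -1]
  [-1, -1,  2,  0]
  [-1, -1,  0,  2]
Characteristic polynomial: det(λI − L) = λ(λ − 2)²(λ − 4).
Roots: λ = 0; (λ − 2) = 0 ⇒ λ = 2 (multiplicity 2); (λ − 4) = 0 ⇒ λ = 4.
(Check: the roots sum (with multiplicity) to 8, matching trace L = Σdeg = 2·4 = 8.)
Laplacian eigenvalues: [0.0, 2.0, 2.0, 4.0]. Algebraic connectivity (smallest non-zero eigenvalue) = 2.0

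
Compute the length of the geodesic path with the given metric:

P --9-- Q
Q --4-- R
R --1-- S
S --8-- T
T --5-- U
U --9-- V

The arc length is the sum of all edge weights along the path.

Arc length = 9 + 4 + 1 + 8 + 5 + 9 = 36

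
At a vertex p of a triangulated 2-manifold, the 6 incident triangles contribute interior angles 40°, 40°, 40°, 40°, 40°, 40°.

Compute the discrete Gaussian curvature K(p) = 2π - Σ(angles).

Sum of angles = 240°. K = 360° - 240° = 120°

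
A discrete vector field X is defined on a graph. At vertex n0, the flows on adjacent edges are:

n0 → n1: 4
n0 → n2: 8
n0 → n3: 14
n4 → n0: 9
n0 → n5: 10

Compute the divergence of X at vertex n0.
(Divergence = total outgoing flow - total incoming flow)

Divergence = sum of outgoing flows = 4 + 8 + 14 + (-9) + 10 = 27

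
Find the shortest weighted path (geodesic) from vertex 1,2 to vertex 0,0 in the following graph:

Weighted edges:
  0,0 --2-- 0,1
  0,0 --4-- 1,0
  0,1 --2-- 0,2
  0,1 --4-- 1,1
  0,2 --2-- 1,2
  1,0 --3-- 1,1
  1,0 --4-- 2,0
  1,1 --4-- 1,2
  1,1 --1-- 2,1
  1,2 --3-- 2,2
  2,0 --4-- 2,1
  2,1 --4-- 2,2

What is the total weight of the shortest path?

Shortest path: 1,2 → 0,2 → 0,1 → 0,0, total weight = 6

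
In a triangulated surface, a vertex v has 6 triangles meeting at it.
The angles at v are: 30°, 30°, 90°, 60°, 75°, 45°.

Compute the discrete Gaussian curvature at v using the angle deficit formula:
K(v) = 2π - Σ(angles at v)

Sum of angles = 330°. K = 360° - 330° = 30° = π/6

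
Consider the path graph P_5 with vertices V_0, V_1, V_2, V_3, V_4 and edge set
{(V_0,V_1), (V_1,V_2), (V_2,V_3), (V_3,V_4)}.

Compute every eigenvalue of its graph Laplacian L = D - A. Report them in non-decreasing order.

The path graph P_n has Laplacian eigenvalues λ_k = 2 − 2cos(kπ/n), k = 0, 1, …, n−1. Here n = 5:
k=0: 2 − 2cos(0) = 0.0; k=1: 2 − 2cos(π/5) = 0.382; k=2: 2 − 2cos(2π/5) = 1.382; k=3: 2 − 2cos(3π/5) = 2.618; k=4: 2 − 2cos(4π/5) = 3.618.
Laplacian eigenvalues (increasing order): [0.0, 0.382, 1.382, 2.618, 3.618]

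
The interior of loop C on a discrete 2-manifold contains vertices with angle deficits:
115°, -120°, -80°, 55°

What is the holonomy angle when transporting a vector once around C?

Holonomy = total enclosed curvature = 115° + (-120°) + (-80°) + 55° = -30°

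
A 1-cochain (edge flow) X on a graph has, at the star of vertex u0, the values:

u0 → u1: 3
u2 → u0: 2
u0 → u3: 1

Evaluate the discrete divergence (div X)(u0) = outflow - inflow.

Divergence = sum of outgoing flows = 3 + (-2) + 1 = 2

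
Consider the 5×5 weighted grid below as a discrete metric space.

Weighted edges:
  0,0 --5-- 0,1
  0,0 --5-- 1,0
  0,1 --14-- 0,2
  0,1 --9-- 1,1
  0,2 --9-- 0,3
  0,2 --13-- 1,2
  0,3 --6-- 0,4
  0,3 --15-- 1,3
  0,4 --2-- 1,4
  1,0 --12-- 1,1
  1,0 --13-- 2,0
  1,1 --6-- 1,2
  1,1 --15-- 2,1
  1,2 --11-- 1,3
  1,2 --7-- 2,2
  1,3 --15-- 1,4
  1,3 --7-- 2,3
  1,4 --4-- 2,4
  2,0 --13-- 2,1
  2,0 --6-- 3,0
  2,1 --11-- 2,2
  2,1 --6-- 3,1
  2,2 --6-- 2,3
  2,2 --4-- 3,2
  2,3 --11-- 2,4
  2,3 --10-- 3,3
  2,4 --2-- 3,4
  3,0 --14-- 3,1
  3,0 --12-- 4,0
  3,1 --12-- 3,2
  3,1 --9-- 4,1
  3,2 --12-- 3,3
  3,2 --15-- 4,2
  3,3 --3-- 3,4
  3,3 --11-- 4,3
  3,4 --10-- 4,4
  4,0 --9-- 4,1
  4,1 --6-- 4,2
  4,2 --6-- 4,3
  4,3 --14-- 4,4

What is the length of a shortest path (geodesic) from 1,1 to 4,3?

Shortest path: 1,1 → 1,2 → 2,2 → 3,2 → 4,2 → 4,3, total weight = 38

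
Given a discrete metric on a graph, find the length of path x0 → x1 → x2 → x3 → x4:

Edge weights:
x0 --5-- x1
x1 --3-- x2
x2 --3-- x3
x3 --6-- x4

Arc length = 5 + 3 + 3 + 6 = 17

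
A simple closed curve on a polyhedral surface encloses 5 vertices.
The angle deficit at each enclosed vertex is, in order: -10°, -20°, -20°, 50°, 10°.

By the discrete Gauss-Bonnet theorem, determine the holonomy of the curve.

Holonomy = total enclosed curvature = (-10°) + (-20°) + (-20°) + 50° + 10° = 10°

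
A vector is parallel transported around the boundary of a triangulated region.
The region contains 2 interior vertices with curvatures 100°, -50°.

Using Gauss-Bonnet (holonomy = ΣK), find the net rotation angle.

Holonomy = total enclosed curvature = 100° + (-50°) = 50°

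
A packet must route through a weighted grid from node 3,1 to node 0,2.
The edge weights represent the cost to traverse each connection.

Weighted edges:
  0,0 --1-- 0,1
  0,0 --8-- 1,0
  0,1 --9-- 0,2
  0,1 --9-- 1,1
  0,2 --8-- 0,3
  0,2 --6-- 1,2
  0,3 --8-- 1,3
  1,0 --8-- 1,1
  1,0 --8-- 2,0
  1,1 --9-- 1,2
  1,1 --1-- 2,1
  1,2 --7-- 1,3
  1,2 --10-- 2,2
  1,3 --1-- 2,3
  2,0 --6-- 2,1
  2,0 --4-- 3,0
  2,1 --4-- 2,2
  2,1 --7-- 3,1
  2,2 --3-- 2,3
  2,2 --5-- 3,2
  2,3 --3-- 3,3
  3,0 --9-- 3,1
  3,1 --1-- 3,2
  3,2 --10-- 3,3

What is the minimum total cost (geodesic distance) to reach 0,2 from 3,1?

Shortest path: 3,1 → 3,2 → 2,2 → 1,2 → 0,2, total weight = 22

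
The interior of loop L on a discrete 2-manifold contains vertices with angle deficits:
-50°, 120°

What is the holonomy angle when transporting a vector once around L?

Holonomy = total enclosed curvature = (-50°) + 120° = 70°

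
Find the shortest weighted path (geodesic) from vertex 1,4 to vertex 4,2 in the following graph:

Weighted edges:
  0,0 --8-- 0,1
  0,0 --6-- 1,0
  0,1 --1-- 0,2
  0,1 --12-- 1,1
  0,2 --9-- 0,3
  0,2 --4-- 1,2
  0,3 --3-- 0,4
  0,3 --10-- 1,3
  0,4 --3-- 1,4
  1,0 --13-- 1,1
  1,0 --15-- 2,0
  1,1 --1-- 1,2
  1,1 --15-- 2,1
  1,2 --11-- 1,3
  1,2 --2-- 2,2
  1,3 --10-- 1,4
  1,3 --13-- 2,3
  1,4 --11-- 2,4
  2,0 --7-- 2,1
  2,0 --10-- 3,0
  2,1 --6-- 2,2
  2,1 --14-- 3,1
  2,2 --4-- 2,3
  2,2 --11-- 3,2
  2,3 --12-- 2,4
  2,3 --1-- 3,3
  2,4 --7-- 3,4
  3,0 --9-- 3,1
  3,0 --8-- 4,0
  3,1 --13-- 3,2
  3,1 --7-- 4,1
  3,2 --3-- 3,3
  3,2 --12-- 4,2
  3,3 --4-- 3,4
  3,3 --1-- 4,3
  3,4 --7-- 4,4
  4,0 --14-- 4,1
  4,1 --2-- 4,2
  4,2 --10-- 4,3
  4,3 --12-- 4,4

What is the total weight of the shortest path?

Shortest path: 1,4 → 2,4 → 3,4 → 3,3 → 4,3 → 4,2, total weight = 33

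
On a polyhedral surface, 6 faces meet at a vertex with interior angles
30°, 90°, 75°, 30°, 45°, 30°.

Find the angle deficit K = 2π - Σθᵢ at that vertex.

Sum of angles = 300°. K = 360° - 300° = 60° = π/3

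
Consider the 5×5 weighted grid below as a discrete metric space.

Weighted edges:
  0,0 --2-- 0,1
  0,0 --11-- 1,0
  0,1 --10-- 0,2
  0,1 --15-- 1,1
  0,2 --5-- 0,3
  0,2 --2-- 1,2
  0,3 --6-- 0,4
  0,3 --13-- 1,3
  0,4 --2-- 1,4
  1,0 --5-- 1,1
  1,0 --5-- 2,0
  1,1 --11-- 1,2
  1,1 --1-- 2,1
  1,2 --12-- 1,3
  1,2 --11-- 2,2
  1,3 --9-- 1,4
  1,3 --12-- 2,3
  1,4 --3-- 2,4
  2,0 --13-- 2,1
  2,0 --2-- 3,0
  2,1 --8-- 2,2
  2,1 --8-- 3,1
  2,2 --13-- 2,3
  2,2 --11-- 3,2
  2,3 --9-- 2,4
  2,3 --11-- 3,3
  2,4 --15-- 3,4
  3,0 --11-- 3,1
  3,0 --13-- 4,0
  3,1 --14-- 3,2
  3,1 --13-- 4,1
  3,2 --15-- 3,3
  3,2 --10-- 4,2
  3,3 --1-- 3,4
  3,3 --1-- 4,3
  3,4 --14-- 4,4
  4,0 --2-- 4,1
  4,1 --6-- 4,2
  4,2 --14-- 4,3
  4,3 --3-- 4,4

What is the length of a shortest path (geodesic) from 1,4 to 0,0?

Shortest path: 1,4 → 0,4 → 0,3 → 0,2 → 0,1 → 0,0, total weight = 25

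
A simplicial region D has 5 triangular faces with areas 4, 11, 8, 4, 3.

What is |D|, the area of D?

4 + 11 + 8 + 4 + 3 = 30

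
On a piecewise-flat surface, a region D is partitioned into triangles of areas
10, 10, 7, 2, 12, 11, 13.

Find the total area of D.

10 + 10 + 7 + 2 + 12 + 11 + 13 = 65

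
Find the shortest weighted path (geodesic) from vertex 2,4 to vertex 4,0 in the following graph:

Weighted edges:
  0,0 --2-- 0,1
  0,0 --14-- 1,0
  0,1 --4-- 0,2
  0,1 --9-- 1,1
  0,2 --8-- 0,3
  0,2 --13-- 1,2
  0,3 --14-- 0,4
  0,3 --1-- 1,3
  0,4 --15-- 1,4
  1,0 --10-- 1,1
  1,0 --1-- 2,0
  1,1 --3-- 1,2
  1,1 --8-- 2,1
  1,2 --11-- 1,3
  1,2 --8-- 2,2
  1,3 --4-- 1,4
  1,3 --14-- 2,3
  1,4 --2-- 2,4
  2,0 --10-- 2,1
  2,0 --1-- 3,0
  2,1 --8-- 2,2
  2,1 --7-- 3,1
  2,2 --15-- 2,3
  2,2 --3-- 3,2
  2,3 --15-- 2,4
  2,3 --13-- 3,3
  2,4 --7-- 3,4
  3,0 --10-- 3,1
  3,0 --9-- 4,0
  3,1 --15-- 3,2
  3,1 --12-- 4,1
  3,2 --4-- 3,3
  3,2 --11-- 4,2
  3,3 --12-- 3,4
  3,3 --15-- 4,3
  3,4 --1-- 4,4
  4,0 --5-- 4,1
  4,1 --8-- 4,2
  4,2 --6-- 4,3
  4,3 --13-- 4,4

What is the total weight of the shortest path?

Shortest path: 2,4 → 3,4 → 4,4 → 4,3 → 4,2 → 4,1 → 4,0, total weight = 40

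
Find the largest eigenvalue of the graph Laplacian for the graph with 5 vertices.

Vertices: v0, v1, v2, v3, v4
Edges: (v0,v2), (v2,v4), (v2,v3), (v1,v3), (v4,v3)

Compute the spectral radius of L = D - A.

Degrees: deg(v0) = 1, deg(v1) = 1, deg(v2) = 3, deg(v3) = 3, deg(v4) = 2.
L = D − A with rows/columns ordered (v0, v1, v2, v3, v4):
  [ 1,  0, -1,  0,  0]
  [ 0,  1,  0, -1,  0]
  [-1,  0,  3, -1, -1]
  [ 0, -1, -1,  3, -1]
  [ 0,  0, -1, -1,  2]
Characteristic polynomial: det(λI − L) = λ(λ² − 5λ + 3)(λ² − 5λ + 5).
Roots: λ = 0; (λ² − 5λ + 3) = 0 ⇒ λ = (5 ± √13)/2 ≈ 0.6972, 4.3028; (λ² − 5λ + 5) = 0 ⇒ λ = (5 ± √5)/2 ≈ 1.382, 3.618.
(Check: the roots sum (with multiplicity) to 10, matching trace L = Σdeg = 2·5 = 10.)
Laplacian eigenvalues: [0.0, 0.6972, 1.382, 3.618, 4.3028]. Largest eigenvalue (spectral radius) = 4.3028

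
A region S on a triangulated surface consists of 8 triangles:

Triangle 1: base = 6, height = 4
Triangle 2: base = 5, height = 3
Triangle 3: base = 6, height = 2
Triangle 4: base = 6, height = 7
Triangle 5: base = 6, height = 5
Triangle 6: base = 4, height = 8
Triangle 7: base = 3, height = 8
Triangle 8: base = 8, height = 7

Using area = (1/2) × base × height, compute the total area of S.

(1/2)×6×4 + (1/2)×5×3 + (1/2)×6×2 + (1/2)×6×7 + (1/2)×6×5 + (1/2)×4×8 + (1/2)×3×8 + (1/2)×8×7 = 117.5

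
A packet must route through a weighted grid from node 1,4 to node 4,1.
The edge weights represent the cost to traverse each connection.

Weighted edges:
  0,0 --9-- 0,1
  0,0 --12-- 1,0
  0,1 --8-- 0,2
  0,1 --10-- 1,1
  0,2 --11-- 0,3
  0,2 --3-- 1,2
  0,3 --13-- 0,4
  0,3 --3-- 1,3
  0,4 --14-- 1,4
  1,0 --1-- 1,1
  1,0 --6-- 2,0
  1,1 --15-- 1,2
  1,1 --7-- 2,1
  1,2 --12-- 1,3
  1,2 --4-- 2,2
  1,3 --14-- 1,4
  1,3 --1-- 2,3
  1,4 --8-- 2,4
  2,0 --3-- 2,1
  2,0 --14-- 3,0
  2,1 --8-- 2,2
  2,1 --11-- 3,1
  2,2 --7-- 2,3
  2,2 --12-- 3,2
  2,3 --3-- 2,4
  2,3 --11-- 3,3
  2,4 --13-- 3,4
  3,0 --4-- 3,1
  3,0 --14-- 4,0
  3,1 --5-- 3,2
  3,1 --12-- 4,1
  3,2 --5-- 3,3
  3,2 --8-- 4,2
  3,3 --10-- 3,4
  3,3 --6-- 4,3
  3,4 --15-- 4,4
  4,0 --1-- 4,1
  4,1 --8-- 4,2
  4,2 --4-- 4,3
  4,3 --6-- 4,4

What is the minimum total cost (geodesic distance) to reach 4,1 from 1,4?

Shortest path: 1,4 → 2,4 → 2,3 → 3,3 → 4,3 → 4,2 → 4,1, total weight = 40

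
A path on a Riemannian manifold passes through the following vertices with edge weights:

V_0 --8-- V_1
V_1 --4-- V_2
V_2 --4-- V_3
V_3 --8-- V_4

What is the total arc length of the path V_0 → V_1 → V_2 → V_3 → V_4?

Arc length = 8 + 4 + 4 + 8 = 24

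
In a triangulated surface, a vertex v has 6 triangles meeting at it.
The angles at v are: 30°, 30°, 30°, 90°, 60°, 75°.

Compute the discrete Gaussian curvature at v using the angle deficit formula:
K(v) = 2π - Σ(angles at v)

Sum of angles = 315°. K = 360° - 315° = 45°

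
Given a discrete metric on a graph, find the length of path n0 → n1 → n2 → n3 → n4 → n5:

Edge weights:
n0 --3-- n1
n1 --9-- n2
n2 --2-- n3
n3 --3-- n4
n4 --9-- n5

Arc length = 3 + 9 + 2 + 3 + 9 = 26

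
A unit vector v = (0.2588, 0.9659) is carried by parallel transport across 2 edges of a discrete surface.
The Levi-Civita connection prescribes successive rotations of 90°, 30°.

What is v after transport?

Total rotation: 90° + 30° = 120°. Final vector: (-0.9659, -0.2588)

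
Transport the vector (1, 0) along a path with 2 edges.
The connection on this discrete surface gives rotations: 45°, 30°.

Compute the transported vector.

Total rotation: 45° + 30° = 75°. Final vector: (0.2588, 0.9659)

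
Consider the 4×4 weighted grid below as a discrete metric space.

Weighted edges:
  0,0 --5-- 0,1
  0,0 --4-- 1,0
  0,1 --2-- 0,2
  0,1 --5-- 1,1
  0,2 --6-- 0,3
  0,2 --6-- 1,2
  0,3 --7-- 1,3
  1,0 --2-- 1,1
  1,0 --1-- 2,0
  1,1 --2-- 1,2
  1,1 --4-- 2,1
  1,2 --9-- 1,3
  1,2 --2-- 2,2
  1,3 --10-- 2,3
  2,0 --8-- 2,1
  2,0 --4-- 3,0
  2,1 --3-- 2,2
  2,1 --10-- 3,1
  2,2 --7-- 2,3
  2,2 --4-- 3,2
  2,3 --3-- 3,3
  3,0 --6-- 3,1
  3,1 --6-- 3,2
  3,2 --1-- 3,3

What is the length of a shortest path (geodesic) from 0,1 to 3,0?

Shortest path: 0,1 → 1,1 → 1,0 → 2,0 → 3,0, total weight = 12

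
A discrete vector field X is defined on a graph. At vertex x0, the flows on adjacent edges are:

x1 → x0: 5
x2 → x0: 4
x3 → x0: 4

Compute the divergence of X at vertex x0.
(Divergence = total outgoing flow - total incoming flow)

Divergence = sum of outgoing flows = (-5) + (-4) + (-4) = -13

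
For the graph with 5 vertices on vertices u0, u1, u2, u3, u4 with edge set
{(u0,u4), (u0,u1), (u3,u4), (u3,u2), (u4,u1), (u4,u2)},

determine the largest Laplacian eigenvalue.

Degrees: deg(u0) = 2, deg(u1) = 2, deg(u2) = 2, deg(u3) = 2, deg(u4) = 4.
L = D − A with rows/columns ordered (u0, u1, u2, u3, u4):
  [ 2, -1,  0,  0, -1]
  [-1,  2,  0,  0, -1]
  [ 0,  0,  2, -1, -1]
  [ 0,  0, -1,  2, -1]
  [-1, -1, -1, -1,  4]
Characteristic polynomial: det(λI − L) = λ(λ − 1)(λ − 3)²(λ − 5).
Roots: λ = 0; (λ − 1) = 0 ⇒ λ = 1; (λ − 3) = 0 ⇒ λ = 3 (multiplicity 2); (λ − 5) = 0 ⇒ λ = 5.
(Check: the roots sum (with multiplicity) to 12, matching trace L = Σdeg = 2·6 = 12.)
Laplacian eigenvalues: [0.0, 1.0, 3.0, 3.0, 5.0]. Largest eigenvalue (spectral radius) = 5.0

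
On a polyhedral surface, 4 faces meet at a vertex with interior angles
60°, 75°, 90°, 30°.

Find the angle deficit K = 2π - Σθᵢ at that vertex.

Sum of angles = 255°. K = 360° - 255° = 105° = 7π/12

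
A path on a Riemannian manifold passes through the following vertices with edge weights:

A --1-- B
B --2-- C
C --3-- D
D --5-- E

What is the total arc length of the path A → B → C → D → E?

Arc length = 1 + 2 + 3 + 5 = 11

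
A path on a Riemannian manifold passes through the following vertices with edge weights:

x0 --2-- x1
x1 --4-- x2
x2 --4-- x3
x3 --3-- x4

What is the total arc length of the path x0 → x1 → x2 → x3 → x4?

Arc length = 2 + 4 + 4 + 3 = 13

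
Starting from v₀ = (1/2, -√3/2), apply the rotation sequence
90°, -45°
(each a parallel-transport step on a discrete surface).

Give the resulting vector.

Total rotation: 90° + (-45°) = 45°. Final vector: (0.9659, -0.2588)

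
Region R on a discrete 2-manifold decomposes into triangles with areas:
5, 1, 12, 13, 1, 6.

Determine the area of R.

5 + 1 + 12 + 13 + 1 + 6 = 38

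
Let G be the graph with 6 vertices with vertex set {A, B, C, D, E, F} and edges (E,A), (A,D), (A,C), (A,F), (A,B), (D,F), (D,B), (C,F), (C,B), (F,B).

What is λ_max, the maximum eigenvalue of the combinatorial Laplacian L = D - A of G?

Degrees: deg(A) = 5, deg(B) = 4, deg(C) = 3, deg(D) = 3, deg(E) = 1, deg(F) = 4.
L = D − A with rows/columns ordered (A, B, C, D, E, F):
  [ 5, -1, -1, -1, -1, -1]
  [-1,  4, -1, -1,  0, -1]
  [-1, -1,  3,  0,  0, -1]
  [-1, -1,  0,  3,  0, -1]
  [-1,  0,  0,  0,  1,  0]
  [-1, -1, -1, -1,  0,  4]
Characteristic polynomial: det(λI − L) = λ(λ − 1)(λ − 3)(λ − 5)²(λ − 6).
Roots: λ = 0; (λ − 1) = 0 ⇒ λ = 1; (λ − 3) = 0 ⇒ λ = 3; (λ − 5) = 0 ⇒ λ = 5 (multiplicity 2); (λ − 6) = 0 ⇒ λ = 6.
(Check: the roots sum (with multiplicity) to 20, matching trace L = Σdeg = 2·10 = 20.)
Laplacian eigenvalues: [0.0, 1.0, 3.0, 5.0, 5.0, 6.0]. Largest eigenvalue (spectral radius) = 6.0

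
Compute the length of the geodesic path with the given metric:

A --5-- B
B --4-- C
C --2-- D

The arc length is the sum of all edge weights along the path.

Arc length = 5 + 4 + 2 = 11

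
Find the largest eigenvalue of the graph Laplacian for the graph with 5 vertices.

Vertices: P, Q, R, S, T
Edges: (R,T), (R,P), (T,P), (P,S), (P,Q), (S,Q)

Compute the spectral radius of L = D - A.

Degrees: deg(P) = 4, deg(Q) = 2, deg(R) = 2, deg(S) = 2, deg(T) = 2.
L = D − A with rows/columns ordered (P, Q, R, S, T):
  [ 4, -1, -1, -1, -1]
  [-1,  2,  0, -1,  0]
  [-1,  0,  2,  0, -1]
  [-1, -1,  0,  2,  0]
  [-1,  0, -1,  0,  2]
Characteristic polynomial: det(λI − L) = λ(λ − 1)(λ − 3)²(λ − 5).
Roots: λ = 0; (λ − 1) = 0 ⇒ λ = 1; (λ − 3) = 0 ⇒ λ = 3 (multiplicity 2); (λ − 5) = 0 ⇒ λ = 5.
(Check: the roots sum (with multiplicity) to 12, matching trace L = Σdeg = 2·6 = 12.)
Laplacian eigenvalues: [0.0, 1.0, 3.0, 3.0, 5.0]. Largest eigenvalue (spectral radius) = 5.0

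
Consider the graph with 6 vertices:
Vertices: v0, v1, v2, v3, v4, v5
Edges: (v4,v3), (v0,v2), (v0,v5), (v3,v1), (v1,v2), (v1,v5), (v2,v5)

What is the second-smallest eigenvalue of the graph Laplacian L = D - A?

Degrees: deg(v0) = 2, deg(v1) = 3, deg(v2) = 3, deg(v3) = 2, deg(v4) = 1, deg(v5) = 3.
L = D − A with rows/columns ordered (v0, v1, v2, v3, v4, v5):
  [ 2,  0, -1,  0,  0, -1]
  [ 0,  3, -1, -1,  0, -1]
  [-1, -1,  3,  0,  0, -1]
  [ 0, -1,  0,  2, -1,  0]
  [ 0,  0,  0, -1,  1,  0]
  [-1, -1, -1,  0,  0,  3]
Characteristic polynomial: det(λI − L) = λ(λ² − 5λ + 2)(λ − 2)(λ − 3)(λ − 4).
Roots: λ = 0; (λ² − 5λ + 2) = 0 ⇒ λ = (5 ± √17)/2 ≈ 0.4384, 4.5616; (λ − 2) = 0 ⇒ λ = 2; (λ − 3) = 0 ⇒ λ = 3; (λ − 4) = 0 ⇒ λ = 4.
(Check: the roots sum (with multiplicity) to 14, matching trace L = Σdeg = 2·7 = 14.)
Laplacian eigenvalues: [0.0, 0.4384, 2.0, 3.0, 4.0, 4.5616]. Algebraic connectivity (smallest non-zero eigenvalue) = 0.4384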